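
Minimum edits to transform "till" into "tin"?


Word 1: "till" (length 4)
Word 2: "tin" (length 3)
One optimal edit sequence (insert/delete/substitute each cost 1):
  1. keep 't'
  2. keep 'i'
  3. delete 'l'  (+1)
  4. substitute 'l' -> 'n'  (+1)
Total edit operations: 2
Edit distance = 2


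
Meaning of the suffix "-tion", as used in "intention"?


Suffix: -tion
Example: intention = intend + -tion, with a spelling change
Meaning = act or process


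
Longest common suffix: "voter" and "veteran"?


Word 1: "voter"
Word 2: "veteran"
Comparing from end:
  Pos -1: 'r' != 'n' (stop)
LCS = "" (length 0)


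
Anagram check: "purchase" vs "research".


Word 1: "purchase" → sorted: acehprsu
Word 2: "research" → sorted: aceehrrs
Same letters? acehprsu != aceehrrs
Anagram = No


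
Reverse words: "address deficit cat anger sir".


Original: "address deficit cat anger sir"
Words (1..n): address | deficit | cat | anger | sir
Reversed (n..1): sir | anger | cat | deficit | address
Result = "sir anger cat deficit address"


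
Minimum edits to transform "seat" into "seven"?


Word 1: "seat" (length 4)
Word 2: "seven" (length 5)
One optimal edit sequence (insert/delete/substitute each cost 1):
  1. keep 's'
  2. keep 'e'
  3. insert 'v'  (+1)
  4. substitute 'a' -> 'e'  (+1)
  5. substitute 't' -> 'n'  (+1)
Total edit operations: 3
Edit distance = 3


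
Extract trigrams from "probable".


Word: "probable" (length 8)
Number of trigrams = 8 - 3 + 1 = 6
  Position 0: "pro"
  Position 1: "rob"
  Position 2: "oba"
  Position 3: "bab"
  Position 4: "abl"
  Position 5: "ble"
Trigrams = "pro", "rob", "oba", "bab", "abl", "ble"


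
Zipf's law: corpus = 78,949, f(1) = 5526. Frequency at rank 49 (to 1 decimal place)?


Zipf's law: f(r) = f(1) / r
f(1) = 5526
f(49) = 5526 / 49
= 112.8 occurrences


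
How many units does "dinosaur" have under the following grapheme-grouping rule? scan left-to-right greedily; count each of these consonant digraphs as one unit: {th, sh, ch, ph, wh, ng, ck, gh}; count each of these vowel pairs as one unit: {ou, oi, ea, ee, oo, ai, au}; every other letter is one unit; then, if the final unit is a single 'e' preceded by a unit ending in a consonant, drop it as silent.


Word: "dinosaur" (8 letters)
Left-to-right scan:
  [1] 'd' (letter)
  [2] 'i' (letter)
  [3] 'n' (letter)
  [4] 'o' (letter)
  [5] 's' (letter)
  [6] 'au' (vowel-pair)
  [7] 'r' (letter)
Units from scan: 7
Sound units = 7 units


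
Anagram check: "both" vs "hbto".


Word 1: "both" → sorted: bhot
Word 2: "hbto" → sorted: bhot
Same letters? bhot == bhot
Anagram = Yes


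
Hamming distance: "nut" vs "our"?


Comparing character by character (same length = 3):
  Pos 0: 'n' vs 'o' !=
  Pos 1: 'u' vs 'u' =
  Pos 2: 't' vs 'r' !=
Hamming distance = 2


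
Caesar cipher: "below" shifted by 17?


Word: "below"
Shift: 17
Each letter → (letter + shift) mod 26:
  'b' (1) + 17 = 18 → 's'
  'e' (4) + 17 = 21 → 'v'
  'l' (11) + 17 = 2 → 'c'
  'o' (14) + 17 = 5 → 'f'
  'w' (22) + 17 = 13 → 'n'
Result = "svcfn"


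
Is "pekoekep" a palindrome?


Word: "pekoekep"
Reversed: "pekeokep"
Forward == Backward? pekoekep != pekeokep
Palindrome = No


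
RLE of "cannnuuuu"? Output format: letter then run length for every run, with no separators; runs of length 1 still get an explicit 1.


String: "cannnuuuu"
Scanning for consecutive runs:
  'c' x 1
  'a' x 1
  'n' x 3
  'u' x 4
RLE = "c1a1n3u4"


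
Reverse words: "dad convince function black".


Original: "dad convince function black"
Words (1..n): dad | convince | function | black
Reversed (n..1): black | function | convince | dad
Result = "black function convince dad"


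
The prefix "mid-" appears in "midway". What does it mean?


Prefix: mid-
As in: midway -> mid- + way
Meaning = middle


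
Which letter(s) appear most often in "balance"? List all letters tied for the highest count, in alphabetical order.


Word: "balance"
Letter counts:
  'a': 2
  'b': 1
  'c': 1
  'e': 1
  'l': 1
  'n': 1
Maximum count = 2
Most frequent = 'a' (2 times each)


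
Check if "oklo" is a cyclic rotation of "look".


Word: "look", Candidate: "oklo"
Method: check if candidate is substring of word+word
"looklook" contains "oklo"? Yes
Is rotation = Yes


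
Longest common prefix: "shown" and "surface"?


Word 1: "shown"
Word 2: "surface"
Comparing from start:
  Pos 0: 's' == 's'
  Pos 1: 'h' != 'u' (stop)
LCP = "s" (length 1)


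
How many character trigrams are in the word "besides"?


Word: "besides" (length 7)
Number of 3-grams = length - 3 + 1 = 7 - 3 + 1
= 5


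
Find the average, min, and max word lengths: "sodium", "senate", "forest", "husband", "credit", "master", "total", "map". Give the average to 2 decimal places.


Lengths: "sodium"=6, "senate"=6, "forest"=6, "husband"=7, "credit"=6, "master"=6, "total"=5, "map"=3
Sum = 45, Count = 8
Average = 45/8 = 5.63
= avg=5.63, min=3, max=7


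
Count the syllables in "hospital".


Word: "hospital"
Syllable breakdown: hos · pi · tal
Counting: 3 parts
= 3 syllables


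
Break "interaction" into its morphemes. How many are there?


Word: "interaction"
Morphemes: inter- + act + -ion
Each morpheme carries meaning
= 3 morphemes


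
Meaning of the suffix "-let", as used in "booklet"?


Suffix: -let
Example: booklet (book + -let)
Meaning = small


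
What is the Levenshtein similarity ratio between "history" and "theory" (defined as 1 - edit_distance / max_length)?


Word 1: "history" (length 7)
Word 2: "theory" (length 6)
One optimal edit sequence:
  1. delete 'h'  (+1)
  2. substitute 'i' -> 't'  (+1)
  3. substitute 's' -> 'h'  (+1)
  4. substitute 't' -> 'e'  (+1)
  5. keep 'o'
  6. keep 'r'
  7. keep 'y'
Edit distance = 4
Max length = max(7, 6) = 7
Similarity = 1 - 4/7
= 0.4286


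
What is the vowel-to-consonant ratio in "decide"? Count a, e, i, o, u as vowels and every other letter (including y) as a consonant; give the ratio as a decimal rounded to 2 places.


Word: "decide"
Vowels (a,e,i,o,u): 3
Consonants: 3
Ratio = 3/3
= 1.00


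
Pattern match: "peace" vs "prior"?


Pattern of "peace": [0, 1, 2, 3, 1]
Pattern of "prior": [0, 1, 2, 3, 1]
Patterns match
Same pattern = Yes


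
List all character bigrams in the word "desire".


Word: "desire" (length 6)
Number of bigrams = 6 - 2 + 1 = 5
  Position 0: "de"
  Position 1: "es"
  Position 2: "si"
  Position 3: "ir"
  Position 4: "re"
Bigrams = "de", "es", "si", "ir", "re"


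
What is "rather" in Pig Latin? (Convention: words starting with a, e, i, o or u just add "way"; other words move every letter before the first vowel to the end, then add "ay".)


Word: "rather"
Starts with consonant(s) → move to end, add 'ay'
Consonant cluster: "r"
Pig Latin = "atherray"


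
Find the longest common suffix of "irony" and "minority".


Word 1: "irony"
Word 2: "minority"
Comparing from end:
  Pos -1: 'y' == 'y'
  Pos -2: 'n' != 't' (stop)
LCS = "y" (length 1)


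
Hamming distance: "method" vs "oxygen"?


Comparing character by character (same length = 6):
  Pos 0: 'm' vs 'o' !=
  Pos 1: 'e' vs 'x' !=
  Pos 2: 't' vs 'y' !=
  Pos 3: 'h' vs 'g' !=
  Pos 4: 'o' vs 'e' !=
  Pos 5: 'd' vs 'n' !=
Hamming distance = 6


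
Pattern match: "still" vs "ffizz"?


Pattern of "still": [0, 1, 2, 3, 3]
Pattern of "ffizz": [0, 0, 1, 2, 2]
Patterns do not match
Same pattern = No


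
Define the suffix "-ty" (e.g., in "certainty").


Suffix: -ty
As in: certainty -> certain + -ty
Meaning = quality of


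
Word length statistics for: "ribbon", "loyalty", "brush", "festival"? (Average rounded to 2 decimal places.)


Lengths: "ribbon"=6, "loyalty"=7, "brush"=5, "festival"=8
Sum = 26, Count = 4
Average = 26/4 = 6.50
= avg=6.50, min=5, max=8


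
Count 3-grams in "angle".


Word: "angle" (length 5)
Number of 3-grams = length - 3 + 1 = 5 - 3 + 1
= 3


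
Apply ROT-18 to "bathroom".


Word: "bathroom"
Shift: 18
Each letter → (letter + shift) mod 26:
  'b' (1) + 18 = 19 → 't'
  'a' (0) + 18 = 18 → 's'
  't' (19) + 18 = 11 → 'l'
  'h' (7) + 18 = 25 → 'z'
  'r' (17) + 18 = 9 → 'j'
  'o' (14) + 18 = 6 → 'g'
  'o' (14) + 18 = 6 → 'g'
  'm' (12) + 18 = 4 → 'e'
Result = "tslzjgge"


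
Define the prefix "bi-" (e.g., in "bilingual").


Prefix: bi-
Example: bilingual (bi- + lingual)
Meaning = two


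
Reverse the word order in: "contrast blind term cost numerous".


Original: "contrast blind term cost numerous"
Words (1..n): contrast | blind | term | cost | numerous
Reversed (n..1): numerous | cost | term | blind | contrast
Result = "numerous cost term blind contrast"


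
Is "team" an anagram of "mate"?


Word 1: "mate" → sorted: aemt
Word 2: "team" → sorted: aemt
Same letters? aemt == aemt
Anagram = Yes


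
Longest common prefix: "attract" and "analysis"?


Word 1: "attract"
Word 2: "analysis"
Comparing from start:
  Pos 0: 'a' == 'a'
  Pos 1: 't' != 'n' (stop)
LCP = "a" (length 1)


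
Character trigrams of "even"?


Word: "even" (length 4)
Number of trigrams = 4 - 3 + 1 = 2
  Position 0: "eve"
  Position 1: "ven"
Trigrams = "eve", "ven"


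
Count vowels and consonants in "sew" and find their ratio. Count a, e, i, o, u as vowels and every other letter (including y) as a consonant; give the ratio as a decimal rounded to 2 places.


Word: "sew"
Vowels (a,e,i,o,u): 1
Consonants: 2
Ratio = 1/2
= 0.50


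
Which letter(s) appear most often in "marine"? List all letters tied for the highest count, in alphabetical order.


Word: "marine"
Letter counts:
  'a': 1
  'e': 1
  'i': 1
  'm': 1
  'n': 1
  'r': 1
Maximum count = 1
Most frequent = 'a', 'e', 'i', 'm', 'n', 'r' (1 time each)


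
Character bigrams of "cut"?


Word: "cut" (length 3)
Number of bigrams = 3 - 2 + 1 = 2
  Position 0: "cu"
  Position 1: "ut"
Bigrams = "cu", "ut"


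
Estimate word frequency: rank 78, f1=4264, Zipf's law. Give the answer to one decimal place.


Zipf's law: f(r) = f(1) / r
f(1) = 4264
f(78) = 4264 / 78
= 54.7 occurrences


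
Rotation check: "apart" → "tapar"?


Word: "apart", Candidate: "tapar"
Method: check if candidate is substring of word+word
"apartapart" contains "tapar"? Yes
Is rotation = Yes


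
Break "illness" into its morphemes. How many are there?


Word: "illness"
Morphemes: ill / -ness
Each morpheme carries meaning
= 2 morphemes


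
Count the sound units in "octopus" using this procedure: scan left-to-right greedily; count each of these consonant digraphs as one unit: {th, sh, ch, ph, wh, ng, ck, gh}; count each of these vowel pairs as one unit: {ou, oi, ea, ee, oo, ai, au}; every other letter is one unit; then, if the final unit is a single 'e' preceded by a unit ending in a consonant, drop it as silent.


Word: "octopus" (7 letters)
Left-to-right scan:
  (1) 'o' (letter)
  (2) 'c' (letter)
  (3) 't' (letter)
  (4) 'o' (letter)
  (5) 'p' (letter)
  (6) 'u' (letter)
  (7) 's' (letter)
Units from scan: 7
Sound units = 7 units


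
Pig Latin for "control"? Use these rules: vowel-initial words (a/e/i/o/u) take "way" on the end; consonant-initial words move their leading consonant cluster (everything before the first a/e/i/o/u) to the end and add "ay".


Word: "control"
Starts with consonant(s) → move to end, add 'ay'
Consonant cluster: "c"
Pig Latin = "ontrolcay"


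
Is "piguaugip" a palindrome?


Word: "piguaugip"
Reversed: "piguaugip"
Forward == Backward? piguaugip == piguaugip
Palindrome = Yes


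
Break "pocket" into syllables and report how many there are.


Word: "pocket"
Syllable breakdown: pock | et
Counting: 2 parts
= 2 syllables


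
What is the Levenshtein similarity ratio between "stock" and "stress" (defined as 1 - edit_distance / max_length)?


Word 1: "stock" (length 5)
Word 2: "stress" (length 6)
One optimal edit sequence:
  1. keep 's'
  2. keep 't'
  3. insert 'r'  (+1)
  4. substitute 'o' -> 'e'  (+1)
  5. substitute 'c' -> 's'  (+1)
  6. substitute 'k' -> 's'  (+1)
Edit distance = 4
Max length = max(5, 6) = 6
Similarity = 1 - 4/6
= 0.3333


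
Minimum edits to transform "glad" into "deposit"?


Word 1: "glad" (length 4)
Word 2: "deposit" (length 7)
One optimal edit sequence (insert/delete/substitute each cost 1):
  1. insert 'd'  (+1)
  2. insert 'e'  (+1)
  3. insert 'p'  (+1)
  4. substitute 'g' -> 'o'  (+1)
  5. substitute 'l' -> 's'  (+1)
  6. substitute 'a' -> 'i'  (+1)
  7. substitute 'd' -> 't'  (+1)
Total edit operations: 7
Edit distance = 7


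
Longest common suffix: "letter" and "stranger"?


Word 1: "letter"
Word 2: "stranger"
Comparing from end:
  Pos -1: 'r' == 'r'
  Pos -2: 'e' == 'e'
  Pos -3: 't' != 'g' (stop)
LCS = "er" (length 2)


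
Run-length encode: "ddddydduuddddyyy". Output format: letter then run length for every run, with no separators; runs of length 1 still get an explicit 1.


String: "ddddydduuddddyyy"
Scanning for consecutive runs:
  'd' x 4
  'y' x 1
  'd' x 2
  'u' x 2
  'd' x 4
  'y' x 3
RLE = "d4y1d2u2d4y3"


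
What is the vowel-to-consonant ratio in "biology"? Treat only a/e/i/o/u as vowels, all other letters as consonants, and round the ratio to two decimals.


Word: "biology"
Vowels (a,e,i,o,u): 3
Consonants: 4
Ratio = 3/4
= 0.75


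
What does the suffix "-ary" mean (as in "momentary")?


Suffix: -ary
Example: momentary (moment + -ary)
Meaning = relating to


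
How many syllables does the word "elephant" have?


Word: "elephant"
Syllable breakdown: el | e | phant
Counting: 3 parts
= 3 syllables


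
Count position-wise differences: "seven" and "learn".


Comparing character by character (same length = 5):
  Pos 0: 's' vs 'l' !=
  Pos 1: 'e' vs 'e' =
  Pos 2: 'v' vs 'a' !=
  Pos 3: 'e' vs 'r' !=
  Pos 4: 'n' vs 'n' =
Hamming distance = 3


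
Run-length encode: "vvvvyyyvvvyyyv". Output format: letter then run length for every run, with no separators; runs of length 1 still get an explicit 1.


String: "vvvvyyyvvvyyyv"
Scanning for consecutive runs:
  'v' x 4
  'y' x 3
  'v' x 3
  'y' x 3
  'v' x 1
RLE = "v4y3v3y3v1"


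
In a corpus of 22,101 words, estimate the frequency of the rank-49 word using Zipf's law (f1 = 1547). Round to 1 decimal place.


Zipf's law: f(r) = f(1) / r
f(1) = 1547
f(49) = 1547 / 49
= 31.6 occurrences


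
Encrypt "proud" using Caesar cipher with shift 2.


Word: "proud"
Shift: 2
Each letter → (letter + shift) mod 26:
  'p' (15) + 2 = 17 → 'r'
  'r' (17) + 2 = 19 → 't'
  'o' (14) + 2 = 16 → 'q'
  'u' (20) + 2 = 22 → 'w'
  'd' (3) + 2 = 5 → 'f'
Result = "rtqwf"


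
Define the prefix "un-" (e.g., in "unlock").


Prefix: un-
Example: unlock (un- + lock)
Meaning = not / reverse


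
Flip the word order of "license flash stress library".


Original: "license flash stress library"
Words (1..n): license | flash | stress | library
Reversed (n..1): library | stress | flash | license
Result = "library stress flash license"


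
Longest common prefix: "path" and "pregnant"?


Word 1: "path"
Word 2: "pregnant"
Comparing from start:
  Pos 0: 'p' == 'p'
  Pos 1: 'a' != 'r' (stop)
LCP = "p" (length 1)


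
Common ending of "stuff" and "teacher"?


Word 1: "stuff"
Word 2: "teacher"
Comparing from end:
  Pos -1: 'f' != 'r' (stop)
LCS = "" (length 0)


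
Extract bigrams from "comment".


Word: "comment" (length 7)
Number of bigrams = 7 - 2 + 1 = 6
  Position 0: "co"
  Position 1: "om"
  Position 2: "mm"
  Position 3: "me"
  Position 4: "en"
  Position 5: "nt"
Bigrams = "co", "om", "mm", "me", "en", "nt"


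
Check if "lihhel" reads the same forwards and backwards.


Word: "lihhel"
Reversed: "lehhil"
Forward == Backward? lihhel != lehhil
Palindrome = No


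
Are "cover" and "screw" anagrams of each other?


Word 1: "cover" → sorted: ceorv
Word 2: "screw" → sorted: cersw
Same letters? ceorv != cersw
Anagram = No


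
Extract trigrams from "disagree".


Word: "disagree" (length 8)
Number of trigrams = 8 - 3 + 1 = 6
  Position 0: "dis"
  Position 1: "isa"
  Position 2: "sag"
  Position 3: "agr"
  Position 4: "gre"
  Position 5: "ree"
Trigrams = "dis", "isa", "sag", "agr", "gre", "ree"


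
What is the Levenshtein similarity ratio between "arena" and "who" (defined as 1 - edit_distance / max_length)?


Word 1: "arena" (length 5)
Word 2: "who" (length 3)
One optimal edit sequence:
  1. delete 'a'  (+1)
  2. delete 'r'  (+1)
  3. substitute 'e' -> 'w'  (+1)
  4. substitute 'n' -> 'h'  (+1)
  5. substitute 'a' -> 'o'  (+1)
Edit distance = 5
Max length = max(5, 3) = 5
Similarity = 1 - 5/5
= 0.0000


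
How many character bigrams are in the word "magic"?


Word: "magic" (length 5)
Number of 2-grams = length - 2 + 1 = 5 - 2 + 1
= 4


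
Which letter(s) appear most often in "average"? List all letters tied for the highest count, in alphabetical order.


Word: "average"
Letter counts:
  'a': 2
  'e': 2
  'g': 1
  'r': 1
  'v': 1
Maximum count = 2
Most frequent = 'a', 'e' (2 times each)


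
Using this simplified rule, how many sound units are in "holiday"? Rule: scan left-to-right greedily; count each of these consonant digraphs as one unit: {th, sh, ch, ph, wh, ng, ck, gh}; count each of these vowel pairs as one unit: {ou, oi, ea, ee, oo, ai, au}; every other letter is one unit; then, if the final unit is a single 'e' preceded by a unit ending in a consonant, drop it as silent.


Word: "holiday" (7 letters)
Left-to-right scan:
  [1] 'h' (letter)
  [2] 'o' (letter)
  [3] 'l' (letter)
  [4] 'i' (letter)
  [5] 'd' (letter)
  [6] 'a' (letter)
  [7] 'y' (letter)
Units from scan: 7
Sound units = 7 units


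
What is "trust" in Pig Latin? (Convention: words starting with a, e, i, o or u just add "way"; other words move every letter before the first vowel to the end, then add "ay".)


Word: "trust"
Starts with consonant(s) → move to end, add 'ay'
Consonant cluster: "tr"
Pig Latin = "usttray"


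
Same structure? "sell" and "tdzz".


Pattern of "sell": [0, 1, 2, 2]
Pattern of "tdzz": [0, 1, 2, 2]
Patterns match
Same pattern = Yes


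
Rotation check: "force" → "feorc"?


Word: "force", Candidate: "feorc"
Method: check if candidate is substring of word+word
"forceforce" contains "feorc"? No
Is rotation = No


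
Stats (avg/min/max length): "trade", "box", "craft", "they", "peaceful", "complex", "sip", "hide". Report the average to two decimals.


Lengths: "trade"=5, "box"=3, "craft"=5, "they"=4, "peaceful"=8, "complex"=7, "sip"=3, "hide"=4
Sum = 39, Count = 8
Average = 39/8 = 4.88
= avg=4.88, min=3, max=8


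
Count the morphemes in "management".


Word: "management"
Morphemes: manage / -ment
Each morpheme carries meaning
= 2 morphemes


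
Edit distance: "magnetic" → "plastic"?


Word 1: "magnetic" (length 8)
Word 2: "plastic" (length 7)
One optimal edit sequence (insert/delete/substitute each cost 1):
  1. delete 'm'  (+1)
  2. substitute 'a' -> 'p'  (+1)
  3. substitute 'g' -> 'l'  (+1)
  4. substitute 'n' -> 'a'  (+1)
  5. substitute 'e' -> 's'  (+1)
  6. keep 't'
  7. keep 'i'
  8. keep 'c'
Total edit operations: 5
Edit distance = 5


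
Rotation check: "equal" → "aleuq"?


Word: "equal", Candidate: "aleuq"
Method: check if candidate is substring of word+word
"equalequal" contains "aleuq"? No
Is rotation = No


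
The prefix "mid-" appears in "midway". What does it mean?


Prefix: mid-
Example: midway = mid- + way
Meaning = middle


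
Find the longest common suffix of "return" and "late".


Word 1: "return"
Word 2: "late"
Comparing from end:
  Pos -1: 'n' != 'e' (stop)
LCS = "" (length 0)


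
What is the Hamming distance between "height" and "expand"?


Comparing character by character (same length = 6):
  Pos 0: 'h' vs 'e' !=
  Pos 1: 'e' vs 'x' !=
  Pos 2: 'i' vs 'p' !=
  Pos 3: 'g' vs 'a' !=
  Pos 4: 'h' vs 'n' !=
  Pos 5: 't' vs 'd' !=
Hamming distance = 6


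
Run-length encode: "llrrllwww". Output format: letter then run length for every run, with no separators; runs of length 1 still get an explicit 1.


String: "llrrllwww"
Scanning for consecutive runs:
  'l' x 2
  'r' x 2
  'l' x 2
  'w' x 3
RLE = "l2r2l2w3"


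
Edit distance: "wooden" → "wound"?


Word 1: "wooden" (length 6)
Word 2: "wound" (length 5)
One optimal edit sequence (insert/delete/substitute each cost 1):
  1. keep 'w'
  2. delete 'o'  (+1)
  3. keep 'o'
  4. substitute 'd' -> 'u'  (+1)
  5. substitute 'e' -> 'n'  (+1)
  6. substitute 'n' -> 'd'  (+1)
Total edit operations: 4
Edit distance = 4


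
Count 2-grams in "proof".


Word: "proof" (length 5)
Number of 2-grams = length - 2 + 1 = 5 - 2 + 1
= 4


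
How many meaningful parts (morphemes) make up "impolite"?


Word: "impolite"
Morphemes: im- | polite
Each morpheme carries meaning
= 2 morphemes


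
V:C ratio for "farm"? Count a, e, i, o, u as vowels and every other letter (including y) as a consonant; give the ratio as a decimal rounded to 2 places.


Word: "farm"
Vowels (a,e,i,o,u): 1
Consonants: 3
Ratio = 1/3
= 0.33


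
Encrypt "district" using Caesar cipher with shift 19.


Word: "district"
Shift: 19
Each letter → (letter + shift) mod 26:
  'd' (3) + 19 = 22 → 'w'
  'i' (8) + 19 = 1 → 'b'
  's' (18) + 19 = 11 → 'l'
  't' (19) + 19 = 12 → 'm'
  'r' (17) + 19 = 10 → 'k'
  'i' (8) + 19 = 1 → 'b'
  'c' (2) + 19 = 21 → 'v'
  't' (19) + 19 = 12 → 'm'
Result = "wblmkbvm"


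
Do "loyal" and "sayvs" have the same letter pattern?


Pattern of "loyal": [0, 1, 2, 3, 0]
Pattern of "sayvs": [0, 1, 2, 3, 0]
Patterns match
Same pattern = Yes


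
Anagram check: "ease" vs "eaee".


Word 1: "ease" → sorted: aees
Word 2: "eaee" → sorted: aeee
Same letters? aees != aeee
Anagram = No


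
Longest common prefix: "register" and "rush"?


Word 1: "register"
Word 2: "rush"
Comparing from start:
  Pos 0: 'r' == 'r'
  Pos 1: 'e' != 'u' (stop)
LCP = "r" (length 1)


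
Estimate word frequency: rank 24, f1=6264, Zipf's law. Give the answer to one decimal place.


Zipf's law: f(r) = f(1) / r
f(1) = 6264
f(24) = 6264 / 24
= 261.0 occurrences


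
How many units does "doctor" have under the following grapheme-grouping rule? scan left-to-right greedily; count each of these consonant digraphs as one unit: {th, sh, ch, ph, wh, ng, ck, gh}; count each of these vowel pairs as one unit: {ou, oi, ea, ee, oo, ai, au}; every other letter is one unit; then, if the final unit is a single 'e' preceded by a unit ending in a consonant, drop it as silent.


Word: "doctor" (6 letters)
Left-to-right scan:
  [1] 'd' (letter)
  [2] 'o' (letter)
  [3] 'c' (letter)
  [4] 't' (letter)
  [5] 'o' (letter)
  [6] 'r' (letter)
Units from scan: 6
Sound units = 6 units


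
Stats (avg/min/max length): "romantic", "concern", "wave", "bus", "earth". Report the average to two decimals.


Lengths: "romantic"=8, "concern"=7, "wave"=4, "bus"=3, "earth"=5
Sum = 27, Count = 5
Average = 27/5 = 5.40
= avg=5.40, min=3, max=8


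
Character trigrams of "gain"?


Word: "gain" (length 4)
Number of trigrams = 4 - 3 + 1 = 2
  Position 0: "gai"
  Position 1: "ain"
Trigrams = "gai", "ain"


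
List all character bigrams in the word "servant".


Word: "servant" (length 7)
Number of bigrams = 7 - 2 + 1 = 6
  Position 0: "se"
  Position 1: "er"
  Position 2: "rv"
  Position 3: "va"
  Position 4: "an"
  Position 5: "nt"
Bigrams = "se", "er", "rv", "va", "an", "nt"


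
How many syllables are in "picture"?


Word: "picture"
Syllable breakdown: pic · ture
Counting: 2 parts
= 2 syllables


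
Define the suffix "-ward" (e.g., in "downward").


Suffix: -ward
As in: downward -> down + -ward
Meaning = in the direction of


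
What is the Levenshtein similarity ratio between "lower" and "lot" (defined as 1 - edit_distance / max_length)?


Word 1: "lower" (length 5)
Word 2: "lot" (length 3)
One optimal edit sequence:
  1. keep 'l'
  2. keep 'o'
  3. delete 'w'  (+1)
  4. delete 'e'  (+1)
  5. substitute 'r' -> 't'  (+1)
Edit distance = 3
Max length = max(5, 3) = 5
Similarity = 1 - 3/5
= 0.4000


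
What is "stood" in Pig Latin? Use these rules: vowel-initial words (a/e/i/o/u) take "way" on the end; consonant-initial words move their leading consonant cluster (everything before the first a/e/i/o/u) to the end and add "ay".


Word: "stood"
Starts with consonant(s) → move to end, add 'ay'
Consonant cluster: "st"
Pig Latin = "oodstay"


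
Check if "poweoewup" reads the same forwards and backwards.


Word: "poweoewup"
Reversed: "puweoewop"
Forward == Backward? poweoewup != puweoewop
Palindrome = No


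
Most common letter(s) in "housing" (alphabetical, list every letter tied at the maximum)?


Word: "housing"
Letter counts:
  'g': 1
  'h': 1
  'i': 1
  'n': 1
  'o': 1
  's': 1
  'u': 1
Maximum count = 1
Most frequent = 'g', 'h', 'i', 'n', 'o', 's', 'u' (1 time each)


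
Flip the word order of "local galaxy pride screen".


Original: "local galaxy pride screen"
Words (1..n): local | galaxy | pride | screen
Reversed (n..1): screen | pride | galaxy | local
Result = "screen pride galaxy local"


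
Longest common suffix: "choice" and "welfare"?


Word 1: "choice"
Word 2: "welfare"
Comparing from end:
  Pos -1: 'e' == 'e'
  Pos -2: 'c' != 'r' (stop)
LCS = "e" (length 1)


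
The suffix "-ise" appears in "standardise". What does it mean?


Suffix: -ise
Example: standardise (standard + -ise)
Meaning = to make


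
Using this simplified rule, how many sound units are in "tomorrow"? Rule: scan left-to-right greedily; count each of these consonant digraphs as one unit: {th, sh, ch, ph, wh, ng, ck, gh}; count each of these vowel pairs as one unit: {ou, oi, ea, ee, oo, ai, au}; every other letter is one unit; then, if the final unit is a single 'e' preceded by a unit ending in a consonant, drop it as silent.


Word: "tomorrow" (8 letters)
Left-to-right scan:
  [1] 't' (letter)
  [2] 'o' (letter)
  [3] 'm' (letter)
  [4] 'o' (letter)
  [5] 'r' (letter)
  [6] 'r' (letter)
  [7] 'o' (letter)
  [8] 'w' (letter)
Units from scan: 8
Sound units = 8 units


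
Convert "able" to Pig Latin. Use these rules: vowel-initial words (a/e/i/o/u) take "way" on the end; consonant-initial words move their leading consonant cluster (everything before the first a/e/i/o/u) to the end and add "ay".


Word: "able"
Starts with vowel → add 'way'
Pig Latin = "ableway"


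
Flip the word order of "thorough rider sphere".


Original: "thorough rider sphere"
Words (1..n): thorough | rider | sphere
Reversed (n..1): sphere | rider | thorough
Result = "sphere rider thorough"


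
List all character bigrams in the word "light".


Word: "light" (length 5)
Number of bigrams = 5 - 2 + 1 = 4
  Position 0: "li"
  Position 1: "ig"
  Position 2: "gh"
  Position 3: "ht"
Bigrams = "li", "ig", "gh", "ht"


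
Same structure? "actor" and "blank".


Pattern of "actor": [0, 1, 2, 3, 4]
Pattern of "blank": [0, 1, 2, 3, 4]
Patterns match
Same pattern = Yes


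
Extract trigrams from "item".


Word: "item" (length 4)
Number of trigrams = 4 - 3 + 1 = 2
  Position 0: "ite"
  Position 1: "tem"
Trigrams = "ite", "tem"


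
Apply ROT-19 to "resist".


Word: "resist"
Shift: 19
Each letter → (letter + shift) mod 26:
  'r' (17) + 19 = 10 → 'k'
  'e' (4) + 19 = 23 → 'x'
  's' (18) + 19 = 11 → 'l'
  'i' (8) + 19 = 1 → 'b'
  's' (18) + 19 = 11 → 'l'
  't' (19) + 19 = 12 → 'm'
Result = "kxlblm"


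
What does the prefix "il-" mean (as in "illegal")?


Prefix: il-
As in: illegal -> il- + legal
Meaning = not


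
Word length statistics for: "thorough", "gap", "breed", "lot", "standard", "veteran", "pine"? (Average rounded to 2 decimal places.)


Lengths: "thorough"=8, "gap"=3, "breed"=5, "lot"=3, "standard"=8, "veteran"=7, "pine"=4
Sum = 38, Count = 7
Average = 38/7 = 5.43
= avg=5.43, min=3, max=8


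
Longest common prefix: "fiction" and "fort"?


Word 1: "fiction"
Word 2: "fort"
Comparing from start:
  Pos 0: 'f' == 'f'
  Pos 1: 'i' != 'o' (stop)
LCP = "f" (length 1)


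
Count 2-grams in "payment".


Word: "payment" (length 7)
Number of 2-grams = length - 2 + 1 = 7 - 2 + 1
= 6


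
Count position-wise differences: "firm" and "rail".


Comparing character by character (same length = 4):
  Pos 0: 'f' vs 'r' !=
  Pos 1: 'i' vs 'a' !=
  Pos 2: 'r' vs 'i' !=
  Pos 3: 'm' vs 'l' !=
Hamming distance = 4


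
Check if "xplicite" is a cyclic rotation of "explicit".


Word: "explicit", Candidate: "xplicite"
Method: check if candidate is substring of word+word
"explicitexplicit" contains "xplicite"? Yes
Is rotation = Yes


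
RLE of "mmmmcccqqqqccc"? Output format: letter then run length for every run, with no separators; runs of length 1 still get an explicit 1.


String: "mmmmcccqqqqccc"
Scanning for consecutive runs:
  'm' x 4
  'c' x 3
  'q' x 4
  'c' x 3
RLE = "m4c3q4c3"


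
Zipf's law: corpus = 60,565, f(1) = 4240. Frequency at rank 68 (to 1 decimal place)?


Zipf's law: f(r) = f(1) / r
f(1) = 4240
f(68) = 4240 / 68
= 62.4 occurrences


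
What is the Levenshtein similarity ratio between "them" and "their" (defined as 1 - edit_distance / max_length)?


Word 1: "them" (length 4)
Word 2: "their" (length 5)
One optimal edit sequence:
  1. keep 't'
  2. keep 'h'
  3. keep 'e'
  4. insert 'i'  (+1)
  5. substitute 'm' -> 'r'  (+1)
Edit distance = 2
Max length = max(4, 5) = 5
Similarity = 1 - 2/5
= 0.6000


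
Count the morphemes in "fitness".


Word: "fitness"
Morphemes: fit | -ness
Each morpheme carries meaning
= 2 morphemes


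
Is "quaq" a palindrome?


Word: "quaq"
Reversed: "qauq"
Forward == Backward? quaq != qauq
Palindrome = No


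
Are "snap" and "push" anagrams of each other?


Word 1: "snap" → sorted: anps
Word 2: "push" → sorted: hpsu
Same letters? anps != hpsu
Anagram = No


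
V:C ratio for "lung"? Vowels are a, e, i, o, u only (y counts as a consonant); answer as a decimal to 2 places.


Word: "lung"
Vowels (a,e,i,o,u): 1
Consonants: 3
Ratio = 1/3
= 0.33


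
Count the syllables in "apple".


Word: "apple"
Syllable breakdown: ap / ple
Counting: 2 parts
= 2 syllables


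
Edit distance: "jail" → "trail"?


Word 1: "jail" (length 4)
Word 2: "trail" (length 5)
One optimal edit sequence (insert/delete/substitute each cost 1):
  1. insert 't'  (+1)
  2. substitute 'j' -> 'r'  (+1)
  3. keep 'a'
  4. keep 'i'
  5. keep 'l'
Total edit operations: 2
Edit distance = 2


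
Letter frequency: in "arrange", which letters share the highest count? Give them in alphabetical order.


Word: "arrange"
Letter counts:
  'a': 2
  'e': 1
  'g': 1
  'n': 1
  'r': 2
Maximum count = 2
Most frequent = 'a', 'r' (2 times each)


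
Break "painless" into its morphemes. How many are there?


Word: "painless"
Morphemes: pain / -less
Each morpheme carries meaning
= 2 morphemes


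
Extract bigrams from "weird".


Word: "weird" (length 5)
Number of bigrams = 5 - 2 + 1 = 4
  Position 0: "we"
  Position 1: "ei"
  Position 2: "ir"
  Position 3: "rd"
Bigrams = "we", "ei", "ir", "rd"


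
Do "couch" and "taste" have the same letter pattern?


Pattern of "couch": [0, 1, 2, 0, 3]
Pattern of "taste": [0, 1, 2, 0, 3]
Patterns match
Same pattern = Yes


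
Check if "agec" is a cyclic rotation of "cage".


Word: "cage", Candidate: "agec"
Method: check if candidate is substring of word+word
"cagecage" contains "agec"? Yes
Is rotation = Yes


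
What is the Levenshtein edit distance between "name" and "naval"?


Word 1: "name" (length 4)
Word 2: "naval" (length 5)
One optimal edit sequence (insert/delete/substitute each cost 1):
  1. keep 'n'
  2. keep 'a'
  3. insert 'v'  (+1)
  4. substitute 'm' -> 'a'  (+1)
  5. substitute 'e' -> 'l'  (+1)
Total edit operations: 3
Edit distance = 3


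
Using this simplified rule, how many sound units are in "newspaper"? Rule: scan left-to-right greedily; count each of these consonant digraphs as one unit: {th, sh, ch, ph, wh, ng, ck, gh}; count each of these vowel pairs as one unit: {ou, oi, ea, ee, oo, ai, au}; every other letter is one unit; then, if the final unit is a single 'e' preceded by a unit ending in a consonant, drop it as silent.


Word: "newspaper" (9 letters)
Left-to-right scan:
  1. 'n' (letter)
  2. 'e' (letter)
  3. 'w' (letter)
  4. 's' (letter)
  5. 'p' (letter)
  6. 'a' (letter)
  7. 'p' (letter)
  8. 'e' (letter)
  9. 'r' (letter)
Units from scan: 9
Sound units = 9 units


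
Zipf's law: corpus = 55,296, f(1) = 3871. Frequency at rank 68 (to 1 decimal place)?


Zipf's law: f(r) = f(1) / r
f(1) = 3871
f(68) = 3871 / 68
= 56.9 occurrences


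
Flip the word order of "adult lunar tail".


Original: "adult lunar tail"
Words (1..n): adult | lunar | tail
Reversed (n..1): tail | lunar | adult
Result = "tail lunar adult"


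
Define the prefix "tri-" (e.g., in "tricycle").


Prefix: tri-
Example: tricycle (tri- + cycle)
Meaning = three


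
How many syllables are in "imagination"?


Word: "imagination"
Syllable breakdown: i | mag | i | na | tion
Counting: 5 parts
= 5 syllables


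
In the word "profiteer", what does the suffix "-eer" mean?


Suffix: -eer
Example: profiteer (profit + -eer)
Meaning = one who is concerned with


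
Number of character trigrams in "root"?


Word: "root" (length 4)
Number of 3-grams = length - 3 + 1 = 4 - 3 + 1
= 2


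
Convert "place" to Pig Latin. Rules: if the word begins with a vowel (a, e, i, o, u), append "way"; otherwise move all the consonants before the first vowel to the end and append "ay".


Word: "place"
Starts with consonant(s) → move to end, add 'ay'
Consonant cluster: "pl"
Pig Latin = "aceplay"


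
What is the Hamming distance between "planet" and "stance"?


Comparing character by character (same length = 6):
  Pos 0: 'p' vs 's' !=
  Pos 1: 'l' vs 't' !=
  Pos 2: 'a' vs 'a' =
  Pos 3: 'n' vs 'n' =
  Pos 4: 'e' vs 'c' !=
  Pos 5: 't' vs 'e' !=
Hamming distance = 4


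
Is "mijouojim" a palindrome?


Word: "mijouojim"
Reversed: "mijouojim"
Forward == Backward? mijouojim == mijouojim
Palindrome = Yes


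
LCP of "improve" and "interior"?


Word 1: "improve"
Word 2: "interior"
Comparing from start:
  Pos 0: 'i' == 'i'
  Pos 1: 'm' != 'n' (stop)
LCP = "i" (length 1)


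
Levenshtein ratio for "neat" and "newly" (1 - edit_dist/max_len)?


Word 1: "neat" (length 4)
Word 2: "newly" (length 5)
One optimal edit sequence:
  1. keep 'n'
  2. keep 'e'
  3. insert 'w'  (+1)
  4. substitute 'a' -> 'l'  (+1)
  5. substitute 't' -> 'y'  (+1)
Edit distance = 3
Max length = max(4, 5) = 5
Similarity = 1 - 3/5
= 0.4000


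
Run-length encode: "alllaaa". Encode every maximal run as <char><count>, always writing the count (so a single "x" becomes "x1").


String: "alllaaa"
Scanning for consecutive runs:
  'a' x 1
  'l' x 3
  'a' x 3
RLE = "a1l3a3"


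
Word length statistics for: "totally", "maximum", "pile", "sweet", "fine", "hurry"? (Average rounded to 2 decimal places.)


Lengths: "totally"=7, "maximum"=7, "pile"=4, "sweet"=5, "fine"=4, "hurry"=5
Sum = 32, Count = 6
Average = 32/6 = 5.33
= avg=5.33, min=4, max=7


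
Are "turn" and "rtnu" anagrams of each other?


Word 1: "turn" → sorted: nrtu
Word 2: "rtnu" → sorted: nrtu
Same letters? nrtu == nrtu
Anagram = Yes


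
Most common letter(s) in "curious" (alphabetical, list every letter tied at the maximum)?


Word: "curious"
Letter counts:
  'c': 1
  'i': 1
  'o': 1
  'r': 1
  's': 1
  'u': 2
Maximum count = 2
Most frequent = 'u' (2 times each)


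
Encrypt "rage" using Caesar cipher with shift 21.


Word: "rage"
Shift: 21
Each letter → (letter + shift) mod 26:
  'r' (17) + 21 = 12 → 'm'
  'a' (0) + 21 = 21 → 'v'
  'g' (6) + 21 = 1 → 'b'
  'e' (4) + 21 = 25 → 'z'
Result = "mvbz"


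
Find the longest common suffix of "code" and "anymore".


Word 1: "code"
Word 2: "anymore"
Comparing from end:
  Pos -1: 'e' == 'e'
  Pos -2: 'd' != 'r' (stop)
LCS = "e" (length 1)


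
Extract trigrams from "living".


Word: "living" (length 6)
Number of trigrams = 6 - 3 + 1 = 4
  Position 0: "liv"
  Position 1: "ivi"
  Position 2: "vin"
  Position 3: "ing"
Trigrams = "liv", "ivi", "vin", "ing"


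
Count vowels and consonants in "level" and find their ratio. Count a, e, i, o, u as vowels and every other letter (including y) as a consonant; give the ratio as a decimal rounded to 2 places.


Word: "level"
Vowels (a,e,i,o,u): 2
Consonants: 3
Ratio = 2/3
= 0.67


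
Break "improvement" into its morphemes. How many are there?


Word: "improvement"
Morphemes: improve + -ment
Each morpheme carries meaning
= 2 morphemes


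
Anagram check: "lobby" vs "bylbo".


Word 1: "lobby" → sorted: bbloy
Word 2: "bylbo" → sorted: bbloy
Same letters? bbloy == bbloy
Anagram = Yes


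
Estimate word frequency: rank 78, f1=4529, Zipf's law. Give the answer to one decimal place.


Zipf's law: f(r) = f(1) / r
f(1) = 4529
f(78) = 4529 / 78
= 58.1 occurrences


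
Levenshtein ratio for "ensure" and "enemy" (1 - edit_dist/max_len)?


Word 1: "ensure" (length 6)
Word 2: "enemy" (length 5)
One optimal edit sequence:
  1. keep 'e'
  2. keep 'n'
  3. delete 's'  (+1)
  4. substitute 'u' -> 'e'  (+1)
  5. substitute 'r' -> 'm'  (+1)
  6. substitute 'e' -> 'y'  (+1)
Edit distance = 4
Max length = max(6, 5) = 6
Similarity = 1 - 4/6
= 0.3333


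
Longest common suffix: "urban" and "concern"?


Word 1: "urban"
Word 2: "concern"
Comparing from end:
  Pos -1: 'n' == 'n'
  Pos -2: 'a' != 'r' (stop)
LCS = "n" (length 1)


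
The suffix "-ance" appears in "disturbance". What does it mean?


Suffix: -ance
Example: disturbance = disturb + -ance
Meaning = state of


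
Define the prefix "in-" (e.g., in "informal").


Prefix: in-
Example: informal = in- + formal
Meaning = not / into


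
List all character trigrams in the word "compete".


Word: "compete" (length 7)
Number of trigrams = 7 - 3 + 1 = 5
  Position 0: "com"
  Position 1: "omp"
  Position 2: "mpe"
  Position 3: "pet"
  Position 4: "ete"
Trigrams = "com", "omp", "mpe", "pet", "ete"


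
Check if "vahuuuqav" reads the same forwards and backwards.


Word: "vahuuuqav"
Reversed: "vaquuuhav"
Forward == Backward? vahuuuqav != vaquuuhav
Palindrome = No


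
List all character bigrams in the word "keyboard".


Word: "keyboard" (length 8)
Number of bigrams = 8 - 2 + 1 = 7
  Position 0: "ke"
  Position 1: "ey"
  Position 2: "yb"
  Position 3: "bo"
  Position 4: "oa"
  Position 5: "ar"
  Position 6: "rd"
Bigrams = "ke", "ey", "yb", "bo", "oa", "ar", "rd"


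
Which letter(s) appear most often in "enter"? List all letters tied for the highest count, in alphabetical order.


Word: "enter"
Letter counts:
  'e': 2
  'n': 1
  'r': 1
  't': 1
Maximum count = 2
Most frequent = 'e' (2 times each)


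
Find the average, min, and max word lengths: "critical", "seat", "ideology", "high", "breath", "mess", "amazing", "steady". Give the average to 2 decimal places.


Lengths: "critical"=8, "seat"=4, "ideology"=8, "high"=4, "breath"=6, "mess"=4, "amazing"=7, "steady"=6
Sum = 47, Count = 8
Average = 47/8 = 5.88
= avg=5.88, min=4, max=8


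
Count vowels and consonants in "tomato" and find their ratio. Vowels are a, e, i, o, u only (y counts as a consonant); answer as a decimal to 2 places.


Word: "tomato"
Vowels (a,e,i,o,u): 3
Consonants: 3
Ratio = 3/3
= 1.00


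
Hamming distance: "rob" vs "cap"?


Comparing character by character (same length = 3):
  Pos 0: 'r' vs 'c' !=
  Pos 1: 'o' vs 'a' !=
  Pos 2: 'b' vs 'p' !=
Hamming distance = 3


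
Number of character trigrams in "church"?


Word: "church" (length 6)
Number of 3-grams = length - 3 + 1 = 6 - 3 + 1
= 4
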